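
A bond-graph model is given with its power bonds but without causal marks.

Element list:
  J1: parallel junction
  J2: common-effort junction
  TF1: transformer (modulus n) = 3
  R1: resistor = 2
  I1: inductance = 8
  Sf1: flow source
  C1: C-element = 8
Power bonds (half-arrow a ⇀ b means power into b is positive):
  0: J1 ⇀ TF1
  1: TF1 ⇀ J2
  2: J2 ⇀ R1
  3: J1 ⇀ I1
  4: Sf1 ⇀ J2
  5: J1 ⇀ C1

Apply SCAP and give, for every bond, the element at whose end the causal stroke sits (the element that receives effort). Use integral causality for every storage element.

bond 4 stroke→Sf1  (source Sf1 imposes f)
bond 3 stroke→I1  (prefer integral on I1)
bond 5 stroke→J1  (C1 integral (e out))
bond 0 stroke→TF1  (common-e at J1 fixed by 5)
bond 1 stroke→J2  (TF TF1: opposite of bond 0)
bond 2 stroke→R1  (0-jn J2 has e-setter on 1)

b0 stroke→TF1
b1 stroke→J2
b2 stroke→R1
b3 stroke→I1
b4 stroke→Sf1
b5 stroke→J1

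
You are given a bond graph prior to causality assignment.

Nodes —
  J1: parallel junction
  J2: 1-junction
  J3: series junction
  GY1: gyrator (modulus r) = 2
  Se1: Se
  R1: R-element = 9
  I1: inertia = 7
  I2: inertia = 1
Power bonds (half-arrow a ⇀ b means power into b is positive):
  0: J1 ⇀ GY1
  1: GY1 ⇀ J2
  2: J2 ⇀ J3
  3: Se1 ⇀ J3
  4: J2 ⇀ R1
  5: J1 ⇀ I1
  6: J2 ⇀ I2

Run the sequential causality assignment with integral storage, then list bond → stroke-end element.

bond 3 →J3  (source Se1 imposes e)
bond 2 →J2  (J3 needs exactly one f-in)
bond 5 →I1  (prefer integral on I1)
bond 0 →J1  (only one effort-in slot at J1)
bond 1 →J2  (GY GY1: same side as bond 0)
bond 6 →I2  (I2: I, integral causality)
bond 4 →J2  (common-f at J2 fixed by 6)

#0 |J1
#1 |J2
#2 |J2
#3 |J3
#4 |J2
#5 |I1
#6 |I2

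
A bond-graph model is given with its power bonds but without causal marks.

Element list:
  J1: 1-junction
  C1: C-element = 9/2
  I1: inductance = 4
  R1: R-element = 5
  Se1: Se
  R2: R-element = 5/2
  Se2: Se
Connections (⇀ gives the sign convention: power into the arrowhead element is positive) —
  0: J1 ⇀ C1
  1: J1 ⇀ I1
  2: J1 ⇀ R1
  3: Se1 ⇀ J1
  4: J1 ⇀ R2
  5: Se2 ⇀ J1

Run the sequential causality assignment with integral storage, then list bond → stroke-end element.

b0 →J1
b1 →I1
b2 →J1
b3 →J1
b4 →J1
b5 →J1

b3 stroke at J1  (Se1 (Se) sets effort on bond)
b5 stroke at J1  (Se2 fixes effort; stroke away)
b0 stroke at J1  (C1 integral (e out))
b1 stroke at I1  (I1: I, integral causality)
b2 stroke at J1  (J1 flow already set via bond 1)
b4 stroke at J1  (J1: bond 1 brought flow, rest push out)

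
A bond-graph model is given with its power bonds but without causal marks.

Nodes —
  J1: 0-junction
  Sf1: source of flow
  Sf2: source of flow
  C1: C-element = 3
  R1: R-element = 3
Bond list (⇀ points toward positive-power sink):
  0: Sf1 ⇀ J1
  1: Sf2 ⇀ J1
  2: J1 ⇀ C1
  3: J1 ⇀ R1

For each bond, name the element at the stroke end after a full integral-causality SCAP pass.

β0 stroke at Sf1
β1 stroke at Sf2
β2 stroke at J1
β3 stroke at R1

bond 0 stroke→Sf1  (Sf1: flow source, stroke at near end)
bond 1 stroke→Sf2  (Sf2 (Sf) sets flow on bond)
bond 2 stroke→J1  (C1 integral (e out))
bond 3 stroke→R1  (J1: bond 2 brought effort, rest push out)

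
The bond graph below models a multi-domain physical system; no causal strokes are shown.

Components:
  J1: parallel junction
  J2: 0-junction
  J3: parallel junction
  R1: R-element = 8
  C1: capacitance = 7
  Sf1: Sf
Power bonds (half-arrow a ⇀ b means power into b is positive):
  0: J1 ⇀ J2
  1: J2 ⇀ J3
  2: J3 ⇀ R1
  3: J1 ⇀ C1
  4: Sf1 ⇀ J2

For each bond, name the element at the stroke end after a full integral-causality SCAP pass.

b4 stroke at Sf1  (Sf1 fixes flow; stroke at Sf1)
b3 stroke at J1  (prefer integral on C1)
b0 stroke at J2  (common-e at J1 fixed by 3)
b1 stroke at J3  (0-jn J2 has e-setter on 0)
b2 stroke at R1  (J3 effort already set via bond 1)

bond 0 |J2
bond 1 |J3
bond 2 |R1
bond 3 |J1
bond 4 |Sf1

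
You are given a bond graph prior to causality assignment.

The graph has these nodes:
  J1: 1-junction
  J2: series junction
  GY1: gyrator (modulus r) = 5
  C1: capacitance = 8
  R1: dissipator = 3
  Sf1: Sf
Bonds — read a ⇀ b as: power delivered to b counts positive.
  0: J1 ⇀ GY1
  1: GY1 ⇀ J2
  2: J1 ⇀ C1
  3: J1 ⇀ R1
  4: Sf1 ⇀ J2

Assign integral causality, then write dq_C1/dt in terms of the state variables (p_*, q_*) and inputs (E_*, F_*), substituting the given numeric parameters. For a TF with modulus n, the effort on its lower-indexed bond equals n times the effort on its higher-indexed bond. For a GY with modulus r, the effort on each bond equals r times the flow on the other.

b4 stroke→Sf1  (Sf1: flow source, stroke at near end)
b1 stroke→J2  (J2 flow already set via bond 4)
b0 stroke→J1  (GY1: gyrator matches bond 1)
b2 stroke→J1  (prefer integral on C1)
b3 stroke→R1  (J1 needs exactly one f-in)

dq_C1/dt = -5*F_Sf1/3 - q_C1/24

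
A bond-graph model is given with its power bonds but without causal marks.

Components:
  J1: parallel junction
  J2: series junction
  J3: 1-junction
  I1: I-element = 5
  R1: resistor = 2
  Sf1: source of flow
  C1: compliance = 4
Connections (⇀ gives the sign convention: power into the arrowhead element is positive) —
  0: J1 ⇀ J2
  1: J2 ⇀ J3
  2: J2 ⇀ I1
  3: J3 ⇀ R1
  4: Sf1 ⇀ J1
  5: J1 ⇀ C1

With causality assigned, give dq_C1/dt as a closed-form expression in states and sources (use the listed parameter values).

bond 4 →Sf1  (source Sf1 imposes f)
bond 2 →I1  (I1: I, integral causality)
bond 0 →J2  (1-jn J2 has f-setter on 2)
bond 1 →J2  (common-f at J2 fixed by 2)
bond 3 →J3  (common-f at J3 fixed by 1)
bond 5 →J1  (closing 0-jn rule on J1)

dq_C1/dt = F_Sf1 - p_I1/5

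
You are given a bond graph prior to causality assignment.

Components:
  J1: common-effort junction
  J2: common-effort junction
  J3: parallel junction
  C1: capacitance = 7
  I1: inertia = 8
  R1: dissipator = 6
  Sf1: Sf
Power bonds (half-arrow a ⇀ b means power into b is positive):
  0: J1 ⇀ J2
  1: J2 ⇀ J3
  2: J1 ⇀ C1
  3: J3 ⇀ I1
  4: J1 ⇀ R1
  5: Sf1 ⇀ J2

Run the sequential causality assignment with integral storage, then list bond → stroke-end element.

bond 5 stroke→Sf1  (Sf1 fixes flow; stroke at Sf1)
bond 2 stroke→J1  (prefer integral on C1)
bond 0 stroke→J2  (0-jn J1 has e-setter on 2)
bond 4 stroke→R1  (J1 effort already set via bond 2)
bond 1 stroke→J3  (J2: bond 0 brought effort, rest push out)
bond 3 stroke→I1  (0-jn J3 has e-setter on 1)

b0 |J2
b1 |J3
b2 |J1
b3 |I1
b4 |R1
b5 |Sf1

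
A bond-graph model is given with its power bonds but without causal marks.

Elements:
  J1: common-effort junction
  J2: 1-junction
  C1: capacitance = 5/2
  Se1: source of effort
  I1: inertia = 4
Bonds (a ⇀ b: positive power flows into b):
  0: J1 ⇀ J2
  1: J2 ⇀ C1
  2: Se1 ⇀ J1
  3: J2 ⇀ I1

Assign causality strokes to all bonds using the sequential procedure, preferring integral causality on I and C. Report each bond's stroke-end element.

β0 stroke at J2
β1 stroke at J2
β2 stroke at J1
β3 stroke at I1

bond 2 stroke→J1  (Se1 fixes effort; stroke away)
bond 0 stroke→J2  (0-jn J1 has e-setter on 2)
bond 1 stroke→J2  (C1 integral (e out))
bond 3 stroke→I1  (J2 needs exactly one f-in)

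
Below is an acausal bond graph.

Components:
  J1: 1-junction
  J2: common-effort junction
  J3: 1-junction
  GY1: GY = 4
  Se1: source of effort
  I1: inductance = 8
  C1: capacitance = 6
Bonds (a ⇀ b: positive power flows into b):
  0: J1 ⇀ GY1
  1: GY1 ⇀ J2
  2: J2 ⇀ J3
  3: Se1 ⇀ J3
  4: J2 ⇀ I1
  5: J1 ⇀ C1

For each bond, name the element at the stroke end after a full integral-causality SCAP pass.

b3 |J3  (Se1 fixes effort; stroke away)
b2 |J2  (J3 needs exactly one f-in)
b1 |GY1  (common-e at J2 fixed by 2)
b4 |I1  (J2: bond 2 brought effort, rest push out)
b0 |GY1  (GY GY1: same side as bond 1)
b5 |J1  (J1 flow already set via bond 0)

b0 stroke at GY1
b1 stroke at GY1
b2 stroke at J2
b3 stroke at J3
b4 stroke at I1
b5 stroke at J1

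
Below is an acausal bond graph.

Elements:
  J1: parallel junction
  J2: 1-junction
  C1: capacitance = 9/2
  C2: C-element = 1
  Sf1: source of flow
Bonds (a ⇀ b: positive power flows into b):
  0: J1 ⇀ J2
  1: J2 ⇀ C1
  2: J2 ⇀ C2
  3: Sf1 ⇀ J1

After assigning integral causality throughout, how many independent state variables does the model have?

b3 stroke at Sf1  (Sf1: flow source, stroke at near end)
b0 stroke at J1  (closing 0-jn rule on J1)
b1 stroke at J2  (common-f at J2 fixed by 0)
b2 stroke at J2  (common-f at J2 fixed by 0)

2  (C1, C2 all integral)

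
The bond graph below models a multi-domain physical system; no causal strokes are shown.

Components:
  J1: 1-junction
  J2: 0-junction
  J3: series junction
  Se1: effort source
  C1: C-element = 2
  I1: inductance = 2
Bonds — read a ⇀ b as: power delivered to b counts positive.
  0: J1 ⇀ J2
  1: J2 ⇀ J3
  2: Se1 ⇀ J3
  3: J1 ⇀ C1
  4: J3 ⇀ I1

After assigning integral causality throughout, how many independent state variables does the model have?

2  (C1, I1 all integral)

#2 stroke→J3  (Se1: effort source, stroke at far end)
#3 stroke→J1  (C1 outputs effort q/C1)
#0 stroke→J2  (only one flow-in slot at J1)
#1 stroke→J3  (J2 effort already set via bond 0)
#4 stroke→I1  (J3: last free bond brings flow in)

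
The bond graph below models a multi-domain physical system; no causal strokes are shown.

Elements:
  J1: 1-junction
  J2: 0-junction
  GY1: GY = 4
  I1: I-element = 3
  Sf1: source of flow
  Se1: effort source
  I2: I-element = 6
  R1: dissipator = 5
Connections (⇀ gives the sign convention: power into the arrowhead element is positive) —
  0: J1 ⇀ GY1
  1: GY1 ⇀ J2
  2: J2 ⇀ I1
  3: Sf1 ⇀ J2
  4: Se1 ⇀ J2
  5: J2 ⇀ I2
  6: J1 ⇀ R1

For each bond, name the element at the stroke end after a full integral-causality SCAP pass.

bond 0 stroke→GY1
bond 1 stroke→GY1
bond 2 stroke→I1
bond 3 stroke→Sf1
bond 4 stroke→J2
bond 5 stroke→I2
bond 6 stroke→J1

bond 3 stroke→Sf1  (Sf1 (Sf) sets flow on bond)
bond 4 stroke→J2  (Se1 fixes effort; stroke away)
bond 1 stroke→GY1  (J2: bond 4 brought effort, rest push out)
bond 2 stroke→I1  (common-e at J2 fixed by 4)
bond 5 stroke→I2  (common-e at J2 fixed by 4)
bond 0 stroke→GY1  (GY GY1: same side as bond 1)
bond 6 stroke→J1  (common-f at J1 fixed by 0)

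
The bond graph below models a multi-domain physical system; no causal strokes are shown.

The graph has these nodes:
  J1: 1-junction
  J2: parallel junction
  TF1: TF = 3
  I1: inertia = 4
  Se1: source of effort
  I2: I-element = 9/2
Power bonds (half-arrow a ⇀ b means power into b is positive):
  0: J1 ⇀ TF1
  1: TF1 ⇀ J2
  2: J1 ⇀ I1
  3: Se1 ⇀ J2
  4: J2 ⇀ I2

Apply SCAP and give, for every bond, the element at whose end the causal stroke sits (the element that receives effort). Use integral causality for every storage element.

b0 →J1
b1 →TF1
b2 →I1
b3 →J2
b4 →I2

bond 3 |J2  (Se1: effort source, stroke at far end)
bond 1 |TF1  (J2 effort already set via bond 3)
bond 4 |I2  (J2: bond 3 brought effort, rest push out)
bond 0 |J1  (TF1 one-in-one-out from 1)
bond 2 |I1  (only one flow-in slot at J1)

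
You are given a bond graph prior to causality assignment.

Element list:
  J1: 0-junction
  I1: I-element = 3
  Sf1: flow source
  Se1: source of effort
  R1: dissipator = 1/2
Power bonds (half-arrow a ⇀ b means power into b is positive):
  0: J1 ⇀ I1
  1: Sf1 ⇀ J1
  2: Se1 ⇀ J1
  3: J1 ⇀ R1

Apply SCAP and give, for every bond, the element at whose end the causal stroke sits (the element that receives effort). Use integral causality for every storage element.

β0 |I1
β1 |Sf1
β2 |J1
β3 |R1

bond 1 stroke→Sf1  (Sf1 fixes flow; stroke at Sf1)
bond 2 stroke→J1  (source Se1 imposes e)
bond 0 stroke→I1  (J1: bond 2 brought effort, rest push out)
bond 3 stroke→R1  (0-jn J1 has e-setter on 2)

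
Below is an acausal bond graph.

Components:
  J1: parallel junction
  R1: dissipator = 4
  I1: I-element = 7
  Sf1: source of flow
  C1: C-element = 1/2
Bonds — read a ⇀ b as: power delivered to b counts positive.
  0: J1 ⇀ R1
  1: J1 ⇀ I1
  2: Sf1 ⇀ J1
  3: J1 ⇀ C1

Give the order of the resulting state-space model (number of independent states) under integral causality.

2  (C1, I1 all integral)

bond 2 |Sf1  (source Sf1 imposes f)
bond 1 |I1  (I1 integral (f out))
bond 3 |J1  (C1 outputs effort q/C1)
bond 0 |R1  (J1 effort already set via bond 3)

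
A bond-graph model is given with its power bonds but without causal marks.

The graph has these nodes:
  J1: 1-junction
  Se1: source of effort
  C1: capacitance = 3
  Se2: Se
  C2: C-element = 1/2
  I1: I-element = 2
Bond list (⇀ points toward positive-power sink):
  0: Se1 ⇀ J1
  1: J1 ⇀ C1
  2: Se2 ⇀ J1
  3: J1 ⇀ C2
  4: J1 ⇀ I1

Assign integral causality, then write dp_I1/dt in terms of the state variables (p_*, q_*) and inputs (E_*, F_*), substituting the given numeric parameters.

bond 0 →J1  (Se1: effort source, stroke at far end)
bond 2 →J1  (source Se2 imposes e)
bond 1 →J1  (prefer integral on C1)
bond 3 →J1  (prefer integral on C2)
bond 4 →I1  (J1 needs exactly one f-in)

dp_I1/dt = E_Se1 + E_Se2 - q_C1/3 - 2*q_C2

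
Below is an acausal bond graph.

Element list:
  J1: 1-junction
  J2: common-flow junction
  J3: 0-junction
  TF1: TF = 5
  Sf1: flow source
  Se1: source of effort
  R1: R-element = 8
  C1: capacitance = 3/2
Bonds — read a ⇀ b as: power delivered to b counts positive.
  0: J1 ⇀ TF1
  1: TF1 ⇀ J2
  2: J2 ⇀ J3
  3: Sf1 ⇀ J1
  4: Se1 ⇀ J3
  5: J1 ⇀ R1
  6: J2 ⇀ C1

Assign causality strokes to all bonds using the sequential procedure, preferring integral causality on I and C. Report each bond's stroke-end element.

β0 →J1
β1 →TF1
β2 →J2
β3 →Sf1
β4 →J3
β5 →J1
β6 →J2

#3 stroke→Sf1  (source Sf1 imposes f)
#4 stroke→J3  (source Se1 imposes e)
#0 stroke→J1  (J1 flow already set via bond 3)
#5 stroke→J1  (common-f at J1 fixed by 3)
#2 stroke→J2  (0-jn J3 has e-setter on 4)
#1 stroke→TF1  (TF TF1: opposite of bond 0)
#6 stroke→J2  (common-f at J2 fixed by 1)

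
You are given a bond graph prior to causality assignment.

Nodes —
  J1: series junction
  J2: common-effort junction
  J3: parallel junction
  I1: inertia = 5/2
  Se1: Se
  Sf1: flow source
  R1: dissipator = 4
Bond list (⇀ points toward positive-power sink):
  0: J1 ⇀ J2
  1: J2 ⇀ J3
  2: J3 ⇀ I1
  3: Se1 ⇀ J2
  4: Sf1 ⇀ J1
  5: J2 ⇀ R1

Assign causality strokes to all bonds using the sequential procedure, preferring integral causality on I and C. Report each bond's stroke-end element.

b0 stroke→J1
b1 stroke→J3
b2 stroke→I1
b3 stroke→J2
b4 stroke→Sf1
b5 stroke→R1

bond 3 stroke at J2  (source Se1 imposes e)
bond 4 stroke at Sf1  (Sf1 (Sf) sets flow on bond)
bond 0 stroke at J1  (J1: bond 4 brought flow, rest push out)
bond 1 stroke at J3  (J2: bond 3 brought effort, rest push out)
bond 5 stroke at R1  (common-e at J2 fixed by 3)
bond 2 stroke at I1  (J3 effort already set via bond 1)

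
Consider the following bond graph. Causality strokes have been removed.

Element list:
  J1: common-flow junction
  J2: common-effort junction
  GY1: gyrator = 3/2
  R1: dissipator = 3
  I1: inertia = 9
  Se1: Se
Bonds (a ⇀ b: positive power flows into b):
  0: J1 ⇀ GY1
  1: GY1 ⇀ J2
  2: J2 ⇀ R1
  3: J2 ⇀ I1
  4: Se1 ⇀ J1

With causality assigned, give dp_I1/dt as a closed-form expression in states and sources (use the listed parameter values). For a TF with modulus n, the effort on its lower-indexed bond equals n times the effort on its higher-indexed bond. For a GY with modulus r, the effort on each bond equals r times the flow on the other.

dp_I1/dt = 2*E_Se1 - p_I1/3

β4 |J1  (source Se1 imposes e)
β0 |GY1  (J1: last free bond brings flow in)
β1 |GY1  (GY1: gyrator matches bond 0)
β3 |I1  (I1 integral (f out))
β2 |J2  (J2: last free bond brings effort in)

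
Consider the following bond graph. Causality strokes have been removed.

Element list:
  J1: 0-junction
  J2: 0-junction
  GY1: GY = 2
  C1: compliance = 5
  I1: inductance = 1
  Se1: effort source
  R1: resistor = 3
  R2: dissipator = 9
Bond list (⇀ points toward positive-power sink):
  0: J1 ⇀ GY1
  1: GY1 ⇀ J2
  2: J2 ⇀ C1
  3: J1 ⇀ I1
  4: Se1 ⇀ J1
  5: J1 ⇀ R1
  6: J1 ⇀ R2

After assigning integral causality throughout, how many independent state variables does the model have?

2  (C1, I1 all integral)

β4 |J1  (Se1 (Se) sets effort on bond)
β0 |GY1  (J1 effort already set via bond 4)
β3 |I1  (common-e at J1 fixed by 4)
β5 |R1  (J1: bond 4 brought effort, rest push out)
β6 |R2  (0-jn J1 has e-setter on 4)
β1 |GY1  (GY1 both-in/both-out from 0)
β2 |J2  (closing 0-jn rule on J2)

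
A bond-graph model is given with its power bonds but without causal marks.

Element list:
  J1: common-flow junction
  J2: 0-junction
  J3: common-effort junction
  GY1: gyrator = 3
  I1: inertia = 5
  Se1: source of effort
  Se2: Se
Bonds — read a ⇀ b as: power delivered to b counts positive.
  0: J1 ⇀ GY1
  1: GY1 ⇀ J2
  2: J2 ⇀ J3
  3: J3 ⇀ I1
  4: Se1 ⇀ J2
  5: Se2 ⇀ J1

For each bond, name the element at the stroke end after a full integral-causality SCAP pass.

β0 |GY1
β1 |GY1
β2 |J3
β3 |I1
β4 |J2
β5 |J1

#4 stroke→J2  (Se1: effort source, stroke at far end)
#5 stroke→J1  (Se2 fixes effort; stroke away)
#0 stroke→GY1  (J1 needs exactly one f-in)
#1 stroke→GY1  (common-e at J2 fixed by 4)
#2 stroke→J3  (J2 effort already set via bond 4)
#3 stroke→I1  (0-jn J3 has e-setter on 2)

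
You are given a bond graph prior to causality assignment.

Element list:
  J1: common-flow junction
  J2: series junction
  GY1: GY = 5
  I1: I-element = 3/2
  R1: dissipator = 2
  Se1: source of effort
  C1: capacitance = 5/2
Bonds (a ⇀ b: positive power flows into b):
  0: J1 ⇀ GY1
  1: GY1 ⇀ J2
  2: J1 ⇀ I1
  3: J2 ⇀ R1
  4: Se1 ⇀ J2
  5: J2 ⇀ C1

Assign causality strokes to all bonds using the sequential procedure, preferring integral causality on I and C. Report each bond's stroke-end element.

b4 →J2  (Se1 (Se) sets effort on bond)
b2 →I1  (I1 outputs flow p/I1)
b0 →J1  (common-f at J1 fixed by 2)
b1 →J2  (GY GY1: same side as bond 0)
b5 →J2  (C1: C, integral causality)
b3 →R1  (J2 needs exactly one f-in)

β0 →J1
β1 →J2
β2 →I1
β3 →R1
β4 →J2
β5 →J2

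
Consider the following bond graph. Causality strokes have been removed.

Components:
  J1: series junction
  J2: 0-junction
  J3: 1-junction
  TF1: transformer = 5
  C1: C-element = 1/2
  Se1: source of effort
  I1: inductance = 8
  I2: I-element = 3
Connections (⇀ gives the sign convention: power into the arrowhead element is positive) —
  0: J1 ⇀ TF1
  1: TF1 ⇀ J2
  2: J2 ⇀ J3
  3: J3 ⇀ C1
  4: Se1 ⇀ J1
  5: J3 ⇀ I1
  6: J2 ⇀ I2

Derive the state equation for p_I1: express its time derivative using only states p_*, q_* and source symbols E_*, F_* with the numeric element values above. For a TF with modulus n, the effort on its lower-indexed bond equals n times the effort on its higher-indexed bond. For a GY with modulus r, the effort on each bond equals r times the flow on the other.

dp_I1/dt = E_Se1/5 - 2*q_C1

#4 →J1  (source Se1 imposes e)
#0 →TF1  (J1: last free bond brings flow in)
#1 →J2  (TF TF1: opposite of bond 0)
#2 →J3  (common-e at J2 fixed by 1)
#6 →I2  (J2: bond 1 brought effort, rest push out)
#3 →J3  (C1 integral (e out))
#5 →I1  (closing 1-jn rule on J3)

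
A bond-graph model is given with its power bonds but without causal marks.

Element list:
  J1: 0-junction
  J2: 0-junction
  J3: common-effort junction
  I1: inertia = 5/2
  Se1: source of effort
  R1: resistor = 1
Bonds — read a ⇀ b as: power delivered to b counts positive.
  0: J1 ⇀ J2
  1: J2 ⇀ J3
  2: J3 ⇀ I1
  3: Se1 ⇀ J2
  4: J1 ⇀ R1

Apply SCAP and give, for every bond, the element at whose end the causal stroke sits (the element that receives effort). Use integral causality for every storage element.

bond 3 |J2  (source Se1 imposes e)
bond 0 |J1  (J2 effort already set via bond 3)
bond 1 |J3  (0-jn J2 has e-setter on 3)
bond 2 |I1  (common-e at J3 fixed by 1)
bond 4 |R1  (0-jn J1 has e-setter on 0)

β0 |J1
β1 |J3
β2 |I1
β3 |J2
β4 |R1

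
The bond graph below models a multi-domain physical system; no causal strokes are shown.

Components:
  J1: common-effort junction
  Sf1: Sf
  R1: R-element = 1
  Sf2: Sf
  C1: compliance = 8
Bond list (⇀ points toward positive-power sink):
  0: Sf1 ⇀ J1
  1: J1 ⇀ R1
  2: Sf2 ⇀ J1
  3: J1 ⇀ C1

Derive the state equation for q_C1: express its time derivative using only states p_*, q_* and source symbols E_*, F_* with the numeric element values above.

dq_C1/dt = F_Sf1 + F_Sf2 - q_C1/8

bond 0 →Sf1  (Sf1 (Sf) sets flow on bond)
bond 2 →Sf2  (Sf2 (Sf) sets flow on bond)
bond 3 →J1  (C1 outputs effort q/C1)
bond 1 →R1  (J1: bond 3 brought effort, rest push out)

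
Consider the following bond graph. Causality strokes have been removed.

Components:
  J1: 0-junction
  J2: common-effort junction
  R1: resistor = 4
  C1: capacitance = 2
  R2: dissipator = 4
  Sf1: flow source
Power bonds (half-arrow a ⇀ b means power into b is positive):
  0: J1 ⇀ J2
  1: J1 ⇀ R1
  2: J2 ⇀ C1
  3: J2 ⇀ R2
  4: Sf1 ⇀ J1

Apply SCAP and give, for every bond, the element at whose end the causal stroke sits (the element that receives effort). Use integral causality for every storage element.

bond 4 stroke→Sf1  (Sf1 fixes flow; stroke at Sf1)
bond 2 stroke→J2  (C1: C, integral causality)
bond 0 stroke→J1  (J2 effort already set via bond 2)
bond 3 stroke→R2  (J2 effort already set via bond 2)
bond 1 stroke→R1  (J1 effort already set via bond 0)

bond 0 stroke at J1
bond 1 stroke at R1
bond 2 stroke at J2
bond 3 stroke at R2
bond 4 stroke at Sf1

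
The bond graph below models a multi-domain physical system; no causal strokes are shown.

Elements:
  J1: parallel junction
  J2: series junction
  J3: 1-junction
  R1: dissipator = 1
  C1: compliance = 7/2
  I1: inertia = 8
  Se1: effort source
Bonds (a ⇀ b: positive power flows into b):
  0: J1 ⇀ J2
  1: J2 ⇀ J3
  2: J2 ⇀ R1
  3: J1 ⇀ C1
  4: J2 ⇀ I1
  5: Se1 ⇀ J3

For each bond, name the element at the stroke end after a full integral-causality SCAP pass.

bond 5 |J3  (Se1 fixes effort; stroke away)
bond 1 |J2  (J3: last free bond brings flow in)
bond 3 |J1  (C1: C, integral causality)
bond 0 |J2  (J1 effort already set via bond 3)
bond 4 |I1  (I1 integral (f out))
bond 2 |J2  (1-jn J2 has f-setter on 4)

β0 |J2
β1 |J2
β2 |J2
β3 |J1
β4 |I1
β5 |J3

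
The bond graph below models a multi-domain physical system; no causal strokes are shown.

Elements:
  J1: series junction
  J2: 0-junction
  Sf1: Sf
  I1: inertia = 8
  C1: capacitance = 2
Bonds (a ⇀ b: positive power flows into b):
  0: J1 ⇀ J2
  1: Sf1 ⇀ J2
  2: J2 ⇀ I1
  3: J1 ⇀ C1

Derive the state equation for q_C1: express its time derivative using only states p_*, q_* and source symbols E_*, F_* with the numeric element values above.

bond 1 stroke→Sf1  (Sf1 (Sf) sets flow on bond)
bond 2 stroke→I1  (I1 integral (f out))
bond 0 stroke→J2  (J2 needs exactly one e-in)
bond 3 stroke→J1  (common-f at J1 fixed by 0)

dq_C1/dt = -F_Sf1 + p_I1/8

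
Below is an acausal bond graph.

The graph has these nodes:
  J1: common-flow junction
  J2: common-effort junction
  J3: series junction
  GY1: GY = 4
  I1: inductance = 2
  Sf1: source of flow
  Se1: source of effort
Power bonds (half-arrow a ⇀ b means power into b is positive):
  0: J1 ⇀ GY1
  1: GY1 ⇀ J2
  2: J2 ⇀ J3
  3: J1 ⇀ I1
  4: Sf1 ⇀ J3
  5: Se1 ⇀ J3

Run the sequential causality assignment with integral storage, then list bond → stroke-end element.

β0 stroke at J1
β1 stroke at J2
β2 stroke at J3
β3 stroke at I1
β4 stroke at Sf1
β5 stroke at J3

β4 stroke at Sf1  (Sf1: flow source, stroke at near end)
β5 stroke at J3  (Se1 fixes effort; stroke away)
β2 stroke at J3  (J3 flow already set via bond 4)
β1 stroke at J2  (closing 0-jn rule on J2)
β0 stroke at J1  (through GY1, causality inverts; strokes same side of GY1)
β3 stroke at I1  (closing 1-jn rule on J1)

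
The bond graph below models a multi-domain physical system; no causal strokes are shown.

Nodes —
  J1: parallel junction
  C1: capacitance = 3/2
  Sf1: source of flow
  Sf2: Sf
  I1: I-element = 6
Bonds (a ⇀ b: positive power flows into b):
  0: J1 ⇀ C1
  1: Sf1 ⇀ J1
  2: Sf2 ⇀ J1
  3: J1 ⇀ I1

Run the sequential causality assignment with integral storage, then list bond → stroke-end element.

b0 |J1
b1 |Sf1
b2 |Sf2
b3 |I1

β1 |Sf1  (Sf1: flow source, stroke at near end)
β2 |Sf2  (Sf2: flow source, stroke at near end)
β0 |J1  (C1 integral (e out))
β3 |I1  (0-jn J1 has e-setter on 0)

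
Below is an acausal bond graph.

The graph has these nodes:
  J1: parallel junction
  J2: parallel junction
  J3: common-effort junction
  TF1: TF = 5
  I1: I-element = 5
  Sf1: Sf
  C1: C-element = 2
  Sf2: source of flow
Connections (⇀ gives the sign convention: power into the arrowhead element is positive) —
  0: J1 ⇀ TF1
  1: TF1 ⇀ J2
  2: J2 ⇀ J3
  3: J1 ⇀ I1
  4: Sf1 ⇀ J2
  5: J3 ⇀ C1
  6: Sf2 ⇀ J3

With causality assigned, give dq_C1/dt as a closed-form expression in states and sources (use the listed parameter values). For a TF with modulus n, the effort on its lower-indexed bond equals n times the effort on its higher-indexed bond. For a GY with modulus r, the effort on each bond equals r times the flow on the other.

dq_C1/dt = F_Sf1 + F_Sf2 - p_I1

β4 |Sf1  (source Sf1 imposes f)
β6 |Sf2  (Sf2 fixes flow; stroke at Sf2)
β3 |I1  (I1: I, integral causality)
β0 |J1  (only one effort-in slot at J1)
β1 |TF1  (TF1 one-in-one-out from 0)
β2 |J2  (J2: last free bond brings effort in)
β5 |J3  (J3 needs exactly one e-in)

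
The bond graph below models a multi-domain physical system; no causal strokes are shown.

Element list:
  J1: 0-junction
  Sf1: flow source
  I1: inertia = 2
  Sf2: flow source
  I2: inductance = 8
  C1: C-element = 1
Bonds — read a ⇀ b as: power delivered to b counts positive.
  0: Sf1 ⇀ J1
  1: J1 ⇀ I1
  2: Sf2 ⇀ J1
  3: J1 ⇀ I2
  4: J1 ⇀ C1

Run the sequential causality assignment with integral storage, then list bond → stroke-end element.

b0 stroke at Sf1
b1 stroke at I1
b2 stroke at Sf2
b3 stroke at I2
b4 stroke at J1

bond 0 |Sf1  (Sf1: flow source, stroke at near end)
bond 2 |Sf2  (Sf2 (Sf) sets flow on bond)
bond 1 |I1  (I1: I, integral causality)
bond 3 |I2  (I2 outputs flow p/I2)
bond 4 |J1  (J1 needs exactly one e-in)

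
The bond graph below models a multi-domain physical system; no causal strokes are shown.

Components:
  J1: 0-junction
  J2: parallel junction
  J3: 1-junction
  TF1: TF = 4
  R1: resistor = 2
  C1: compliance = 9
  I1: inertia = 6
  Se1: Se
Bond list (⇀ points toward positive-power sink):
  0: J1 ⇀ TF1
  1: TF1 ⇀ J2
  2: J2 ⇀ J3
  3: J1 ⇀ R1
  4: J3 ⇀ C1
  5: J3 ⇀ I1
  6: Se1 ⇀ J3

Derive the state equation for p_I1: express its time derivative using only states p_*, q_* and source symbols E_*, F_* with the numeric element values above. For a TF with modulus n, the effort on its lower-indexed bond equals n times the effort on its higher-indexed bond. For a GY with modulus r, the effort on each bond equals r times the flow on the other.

dp_I1/dt = E_Se1 - p_I1/48 - q_C1/9

bond 6 |J3  (Se1: effort source, stroke at far end)
bond 4 |J3  (C1: C, integral causality)
bond 5 |I1  (prefer integral on I1)
bond 2 |J3  (common-f at J3 fixed by 5)
bond 1 |J2  (J2 needs exactly one e-in)
bond 0 |TF1  (through TF1, causality passes straight; one stroke at TF1)
bond 3 |J1  (J1: last free bond brings effort in)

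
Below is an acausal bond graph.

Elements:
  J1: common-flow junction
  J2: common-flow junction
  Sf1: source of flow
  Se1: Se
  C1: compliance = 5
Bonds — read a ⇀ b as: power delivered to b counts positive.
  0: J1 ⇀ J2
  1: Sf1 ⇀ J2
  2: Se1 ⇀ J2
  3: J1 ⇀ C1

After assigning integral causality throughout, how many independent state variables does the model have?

bond 1 stroke at Sf1  (Sf1: flow source, stroke at near end)
bond 2 stroke at J2  (Se1 fixes effort; stroke away)
bond 0 stroke at J2  (J2: bond 1 brought flow, rest push out)
bond 3 stroke at J1  (J1 flow already set via bond 0)

1  (C1 all integral)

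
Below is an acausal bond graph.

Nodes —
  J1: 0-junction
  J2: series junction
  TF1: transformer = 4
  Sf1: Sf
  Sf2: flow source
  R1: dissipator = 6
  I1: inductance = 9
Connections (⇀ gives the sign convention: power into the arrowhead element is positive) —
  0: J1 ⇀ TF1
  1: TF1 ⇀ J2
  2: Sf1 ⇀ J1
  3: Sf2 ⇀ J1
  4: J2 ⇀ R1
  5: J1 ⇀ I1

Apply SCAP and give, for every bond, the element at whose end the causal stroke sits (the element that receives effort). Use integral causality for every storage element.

bond 0 |J1
bond 1 |TF1
bond 2 |Sf1
bond 3 |Sf2
bond 4 |J2
bond 5 |I1

#2 |Sf1  (source Sf1 imposes f)
#3 |Sf2  (Sf2: flow source, stroke at near end)
#5 |I1  (I1 outputs flow p/I1)
#0 |J1  (J1: last free bond brings effort in)
#1 |TF1  (through TF1, causality passes straight; one stroke at TF1)
#4 |J2  (J2 flow already set via bond 1)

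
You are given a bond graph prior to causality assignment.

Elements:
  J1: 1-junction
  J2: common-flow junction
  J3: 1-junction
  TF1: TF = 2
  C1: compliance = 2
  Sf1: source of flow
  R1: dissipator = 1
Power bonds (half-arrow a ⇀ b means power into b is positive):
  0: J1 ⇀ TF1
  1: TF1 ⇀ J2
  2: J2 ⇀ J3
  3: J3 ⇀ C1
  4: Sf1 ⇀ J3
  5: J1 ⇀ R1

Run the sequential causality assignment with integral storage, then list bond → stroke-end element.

β0 |TF1
β1 |J2
β2 |J3
β3 |J3
β4 |Sf1
β5 |J1

β4 stroke→Sf1  (source Sf1 imposes f)
β2 stroke→J3  (J3: bond 4 brought flow, rest push out)
β3 stroke→J3  (J3 flow already set via bond 4)
β1 stroke→J2  (J2 flow already set via bond 2)
β0 stroke→TF1  (TF1 one-in-one-out from 1)
β5 stroke→J1  (1-jn J1 has f-setter on 0)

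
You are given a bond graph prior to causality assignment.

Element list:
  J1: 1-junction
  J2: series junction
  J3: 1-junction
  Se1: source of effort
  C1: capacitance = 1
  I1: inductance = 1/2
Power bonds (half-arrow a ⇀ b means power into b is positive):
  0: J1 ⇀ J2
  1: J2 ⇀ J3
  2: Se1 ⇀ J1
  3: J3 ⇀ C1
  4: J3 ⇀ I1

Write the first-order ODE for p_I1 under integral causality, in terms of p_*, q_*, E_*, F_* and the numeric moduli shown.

#2 →J1  (Se1: effort source, stroke at far end)
#0 →J2  (only one flow-in slot at J1)
#1 →J3  (J2: last free bond brings flow in)
#3 →J3  (C1 integral (e out))
#4 →I1  (J3: last free bond brings flow in)

dp_I1/dt = E_Se1 - q_C1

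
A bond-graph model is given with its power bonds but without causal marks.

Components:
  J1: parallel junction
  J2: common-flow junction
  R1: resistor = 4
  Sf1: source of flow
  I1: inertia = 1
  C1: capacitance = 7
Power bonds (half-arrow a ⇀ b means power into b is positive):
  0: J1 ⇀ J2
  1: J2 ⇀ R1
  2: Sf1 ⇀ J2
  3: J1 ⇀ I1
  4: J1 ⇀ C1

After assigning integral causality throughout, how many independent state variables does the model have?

2  (C1, I1 all integral)

bond 2 stroke→Sf1  (Sf1 (Sf) sets flow on bond)
bond 0 stroke→J2  (1-jn J2 has f-setter on 2)
bond 1 stroke→J2  (J2: bond 2 brought flow, rest push out)
bond 3 stroke→I1  (I1 outputs flow p/I1)
bond 4 stroke→J1  (closing 0-jn rule on J1)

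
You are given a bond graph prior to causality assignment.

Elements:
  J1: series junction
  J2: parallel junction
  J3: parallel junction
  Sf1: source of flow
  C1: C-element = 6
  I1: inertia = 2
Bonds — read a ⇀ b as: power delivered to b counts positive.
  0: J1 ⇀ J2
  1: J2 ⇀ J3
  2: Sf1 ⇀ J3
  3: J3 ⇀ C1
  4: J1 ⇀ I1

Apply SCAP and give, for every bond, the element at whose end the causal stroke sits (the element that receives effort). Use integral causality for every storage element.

b0 stroke→J1
b1 stroke→J2
b2 stroke→Sf1
b3 stroke→J3
b4 stroke→I1

β2 stroke at Sf1  (Sf1: flow source, stroke at near end)
β3 stroke at J3  (C1 outputs effort q/C1)
β1 stroke at J2  (J3: bond 3 brought effort, rest push out)
β0 stroke at J1  (J2: bond 1 brought effort, rest push out)
β4 stroke at I1  (only one flow-in slot at J1)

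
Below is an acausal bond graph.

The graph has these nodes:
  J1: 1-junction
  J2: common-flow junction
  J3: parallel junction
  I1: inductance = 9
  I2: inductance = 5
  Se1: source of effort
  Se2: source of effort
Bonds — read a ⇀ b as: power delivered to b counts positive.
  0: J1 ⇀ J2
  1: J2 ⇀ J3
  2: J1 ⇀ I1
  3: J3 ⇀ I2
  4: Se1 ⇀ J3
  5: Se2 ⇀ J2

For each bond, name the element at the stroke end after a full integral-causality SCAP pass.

bond 0 |J1
bond 1 |J2
bond 2 |I1
bond 3 |I2
bond 4 |J3
bond 5 |J2

β4 stroke at J3  (source Se1 imposes e)
β5 stroke at J2  (source Se2 imposes e)
β1 stroke at J2  (J3: bond 4 brought effort, rest push out)
β3 stroke at I2  (J3: bond 4 brought effort, rest push out)
β0 stroke at J1  (J2 needs exactly one f-in)
β2 stroke at I1  (closing 1-jn rule on J1)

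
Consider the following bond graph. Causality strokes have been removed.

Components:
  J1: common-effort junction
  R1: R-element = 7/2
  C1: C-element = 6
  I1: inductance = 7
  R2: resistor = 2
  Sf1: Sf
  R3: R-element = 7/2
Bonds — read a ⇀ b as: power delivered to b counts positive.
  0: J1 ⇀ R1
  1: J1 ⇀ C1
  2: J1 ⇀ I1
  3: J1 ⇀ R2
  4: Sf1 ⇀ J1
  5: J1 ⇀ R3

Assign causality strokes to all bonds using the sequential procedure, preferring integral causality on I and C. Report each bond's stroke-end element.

β4 stroke→Sf1  (source Sf1 imposes f)
β1 stroke→J1  (C1 outputs effort q/C1)
β0 stroke→R1  (common-e at J1 fixed by 1)
β2 stroke→I1  (common-e at J1 fixed by 1)
β3 stroke→R2  (J1: bond 1 brought effort, rest push out)
β5 stroke→R3  (J1 effort already set via bond 1)

bond 0 stroke→R1
bond 1 stroke→J1
bond 2 stroke→I1
bond 3 stroke→R2
bond 4 stroke→Sf1
bond 5 stroke→R3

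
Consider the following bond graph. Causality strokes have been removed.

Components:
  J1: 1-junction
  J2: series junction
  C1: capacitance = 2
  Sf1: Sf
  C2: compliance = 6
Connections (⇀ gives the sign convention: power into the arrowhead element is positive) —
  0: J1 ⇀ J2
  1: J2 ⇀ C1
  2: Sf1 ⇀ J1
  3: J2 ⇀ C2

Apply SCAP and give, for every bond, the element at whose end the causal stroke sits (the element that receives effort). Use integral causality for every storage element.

β2 →Sf1  (Sf1: flow source, stroke at near end)
β0 →J1  (common-f at J1 fixed by 2)
β1 →J2  (J2 flow already set via bond 0)
β3 →J2  (J2 flow already set via bond 0)

b0 stroke→J1
b1 stroke→J2
b2 stroke→Sf1
b3 stroke→J2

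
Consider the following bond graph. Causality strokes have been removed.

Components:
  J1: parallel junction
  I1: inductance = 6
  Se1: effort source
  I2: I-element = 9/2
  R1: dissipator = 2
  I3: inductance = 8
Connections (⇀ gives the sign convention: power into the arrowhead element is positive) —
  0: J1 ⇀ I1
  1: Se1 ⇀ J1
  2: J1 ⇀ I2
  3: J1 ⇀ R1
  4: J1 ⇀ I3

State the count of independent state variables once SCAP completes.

3  (I1, I2, I3 all integral)

bond 1 stroke at J1  (source Se1 imposes e)
bond 0 stroke at I1  (0-jn J1 has e-setter on 1)
bond 2 stroke at I2  (common-e at J1 fixed by 1)
bond 3 stroke at R1  (0-jn J1 has e-setter on 1)
bond 4 stroke at I3  (J1: bond 1 brought effort, rest push out)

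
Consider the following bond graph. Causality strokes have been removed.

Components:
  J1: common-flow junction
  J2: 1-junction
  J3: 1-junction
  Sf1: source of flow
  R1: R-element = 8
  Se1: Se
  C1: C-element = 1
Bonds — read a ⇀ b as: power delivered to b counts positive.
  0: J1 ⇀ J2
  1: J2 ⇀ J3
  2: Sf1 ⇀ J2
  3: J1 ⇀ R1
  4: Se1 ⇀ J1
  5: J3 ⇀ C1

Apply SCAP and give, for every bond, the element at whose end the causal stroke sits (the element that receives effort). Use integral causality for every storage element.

bond 0 stroke→J2
bond 1 stroke→J2
bond 2 stroke→Sf1
bond 3 stroke→J1
bond 4 stroke→J1
bond 5 stroke→J3

#2 stroke→Sf1  (Sf1 fixes flow; stroke at Sf1)
#4 stroke→J1  (source Se1 imposes e)
#0 stroke→J2  (1-jn J2 has f-setter on 2)
#1 stroke→J2  (1-jn J2 has f-setter on 2)
#5 stroke→J3  (J3: bond 1 brought flow, rest push out)
#3 stroke→J1  (J1 flow already set via bond 0)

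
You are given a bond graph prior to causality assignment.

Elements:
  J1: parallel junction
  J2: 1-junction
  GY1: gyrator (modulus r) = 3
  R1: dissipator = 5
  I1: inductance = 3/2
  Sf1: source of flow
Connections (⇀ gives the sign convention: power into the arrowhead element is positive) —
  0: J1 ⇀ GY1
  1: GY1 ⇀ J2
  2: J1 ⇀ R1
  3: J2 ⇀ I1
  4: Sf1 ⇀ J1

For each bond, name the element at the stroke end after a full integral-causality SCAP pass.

#0 |J1
#1 |J2
#2 |R1
#3 |I1
#4 |Sf1

#4 |Sf1  (Sf1: flow source, stroke at near end)
#3 |I1  (I1: I, integral causality)
#1 |J2  (common-f at J2 fixed by 3)
#0 |J1  (GY1 both-in/both-out from 1)
#2 |R1  (common-e at J1 fixed by 0)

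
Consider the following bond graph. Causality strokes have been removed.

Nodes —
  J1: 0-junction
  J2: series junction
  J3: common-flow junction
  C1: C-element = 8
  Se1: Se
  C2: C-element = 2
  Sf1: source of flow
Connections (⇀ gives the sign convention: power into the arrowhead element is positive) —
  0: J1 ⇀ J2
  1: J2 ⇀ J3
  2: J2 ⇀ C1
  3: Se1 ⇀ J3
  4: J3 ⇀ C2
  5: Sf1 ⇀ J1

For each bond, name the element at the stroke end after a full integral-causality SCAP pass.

bond 3 stroke→J3  (Se1: effort source, stroke at far end)
bond 5 stroke→Sf1  (Sf1: flow source, stroke at near end)
bond 0 stroke→J1  (J1 needs exactly one e-in)
bond 1 stroke→J2  (1-jn J2 has f-setter on 0)
bond 2 stroke→J2  (common-f at J2 fixed by 0)
bond 4 stroke→J3  (J3 flow already set via bond 1)

b0 stroke at J1
b1 stroke at J2
b2 stroke at J2
b3 stroke at J3
b4 stroke at J3
b5 stroke at Sf1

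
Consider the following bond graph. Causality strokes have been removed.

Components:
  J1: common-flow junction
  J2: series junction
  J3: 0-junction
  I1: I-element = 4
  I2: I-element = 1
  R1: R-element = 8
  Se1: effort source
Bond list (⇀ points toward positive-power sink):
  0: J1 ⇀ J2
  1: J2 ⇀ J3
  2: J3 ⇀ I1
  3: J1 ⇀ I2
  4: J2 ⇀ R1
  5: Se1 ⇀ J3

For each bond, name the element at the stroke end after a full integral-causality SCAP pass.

#5 stroke→J3  (Se1: effort source, stroke at far end)
#1 stroke→J2  (J3 effort already set via bond 5)
#2 stroke→I1  (common-e at J3 fixed by 5)
#3 stroke→I2  (I2 outputs flow p/I2)
#0 stroke→J1  (common-f at J1 fixed by 3)
#4 stroke→J2  (J2: bond 0 brought flow, rest push out)

#0 |J1
#1 |J2
#2 |I1
#3 |I2
#4 |J2
#5 |J3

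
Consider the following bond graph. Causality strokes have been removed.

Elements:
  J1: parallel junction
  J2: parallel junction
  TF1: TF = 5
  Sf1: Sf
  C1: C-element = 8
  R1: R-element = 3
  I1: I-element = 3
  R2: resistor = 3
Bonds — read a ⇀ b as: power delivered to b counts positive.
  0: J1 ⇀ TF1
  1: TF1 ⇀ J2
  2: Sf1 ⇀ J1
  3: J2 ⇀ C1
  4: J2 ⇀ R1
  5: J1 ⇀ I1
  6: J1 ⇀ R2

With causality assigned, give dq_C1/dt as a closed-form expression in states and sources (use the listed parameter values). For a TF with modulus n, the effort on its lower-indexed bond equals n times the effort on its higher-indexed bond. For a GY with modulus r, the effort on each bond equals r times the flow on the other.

dq_C1/dt = 5*F_Sf1 - 5*p_I1/3 - 13*q_C1/12

#2 stroke at Sf1  (Sf1 (Sf) sets flow on bond)
#3 stroke at J2  (C1: C, integral causality)
#1 stroke at TF1  (common-e at J2 fixed by 3)
#4 stroke at R1  (J2 effort already set via bond 3)
#0 stroke at J1  (TF1: transformer flips bond 1)
#5 stroke at I1  (J1 effort already set via bond 0)
#6 stroke at R2  (0-jn J1 has e-setter on 0)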